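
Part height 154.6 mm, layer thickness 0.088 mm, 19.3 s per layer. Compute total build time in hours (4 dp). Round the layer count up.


Layers = ceil(154.6/0.088) = 1757
t = 1757 * 19.3 / 3600 = 9.4195 hrs


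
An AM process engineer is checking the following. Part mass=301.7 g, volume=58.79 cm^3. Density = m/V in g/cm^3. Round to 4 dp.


rho = 301.7 / 58.79 = 5.1318 g/cm^3


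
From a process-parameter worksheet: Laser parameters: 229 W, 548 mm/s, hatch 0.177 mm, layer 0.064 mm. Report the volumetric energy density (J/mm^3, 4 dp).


E = 229 / (548*0.177*0.064) = 36.8894 J/mm^3


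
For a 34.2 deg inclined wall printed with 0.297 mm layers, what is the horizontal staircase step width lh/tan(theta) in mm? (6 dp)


step = 0.297 / tan(34.2) = 0.437022 mm


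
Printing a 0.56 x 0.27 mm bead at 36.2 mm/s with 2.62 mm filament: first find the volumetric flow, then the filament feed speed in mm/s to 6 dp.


Q = 0.56 * 0.27 * 36.2 = 5.47344 mm^3/s
A_fil = pi*(2.62/2)^2 = 5.39128715 mm^2
v_feed = 5.47344 / 5.39128715 = 1.015238 mm/s


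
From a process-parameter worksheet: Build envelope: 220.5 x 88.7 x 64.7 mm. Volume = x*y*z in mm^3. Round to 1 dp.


V = 220.5 * 88.7 * 64.7 = 1265425.2 mm^3


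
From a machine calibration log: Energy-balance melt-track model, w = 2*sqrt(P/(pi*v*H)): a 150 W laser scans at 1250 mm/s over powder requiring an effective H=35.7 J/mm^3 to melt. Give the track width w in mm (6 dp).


w = 2*sqrt(150/(pi*1250*35.7)) = 0.06542 mm


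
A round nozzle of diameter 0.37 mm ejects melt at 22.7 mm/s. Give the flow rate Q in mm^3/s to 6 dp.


A = pi*(0.37/2)^2 = 0.10752101 mm^2
Q = 0.10752101 * 22.7 = 2.440727 mm^3/s


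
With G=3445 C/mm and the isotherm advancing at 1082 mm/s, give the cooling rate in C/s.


CR = 3445 * 1082 = 3727490 C/s


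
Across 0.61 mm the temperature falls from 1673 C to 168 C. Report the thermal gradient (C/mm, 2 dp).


G = (1673-168)/0.61 = 2467.21 C/mm


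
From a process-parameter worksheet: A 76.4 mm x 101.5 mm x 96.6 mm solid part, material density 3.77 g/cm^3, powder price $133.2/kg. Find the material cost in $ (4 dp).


V = 76.4 * 101.5 * 96.6 = 749094.36 mm^3 = 749.09436 cm^3
Mass = 749.09436 * 3.77 / 1000 = 2.82408574 kg
Cost = 2.82408574 * 133.2 = 376.1682 $


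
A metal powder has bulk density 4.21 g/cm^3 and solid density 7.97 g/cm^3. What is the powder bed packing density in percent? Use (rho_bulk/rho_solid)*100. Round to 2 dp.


Packing = (4.21/7.97)*100 = 52.82 %


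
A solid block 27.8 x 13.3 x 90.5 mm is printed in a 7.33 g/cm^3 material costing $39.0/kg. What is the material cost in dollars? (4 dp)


V = 27.8 * 13.3 * 90.5 = 33461.47 mm^3 = 33.46147 cm^3
Mass = 33.46147 * 7.33 / 1000 = 0.24527258 kg
Cost = 0.24527258 * 39.0 = 9.5656 $


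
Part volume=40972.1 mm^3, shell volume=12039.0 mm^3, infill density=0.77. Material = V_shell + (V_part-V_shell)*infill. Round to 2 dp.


V_infill = (40972.1 - 12039.0) * 0.77 = 22278.49
V_total = 12039.0 + 22278.49 = 34317.49 mm^3


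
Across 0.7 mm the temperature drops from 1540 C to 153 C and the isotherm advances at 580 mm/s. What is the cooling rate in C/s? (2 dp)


G = (1540-153)/0.7 = 1981.42857143 C/mm
CR = 1981.42857143 * 580 = 1149228.57 C/s


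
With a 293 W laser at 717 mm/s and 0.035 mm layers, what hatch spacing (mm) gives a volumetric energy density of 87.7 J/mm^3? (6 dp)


h = 293 / (87.7*717*0.035) = 0.133132 mm


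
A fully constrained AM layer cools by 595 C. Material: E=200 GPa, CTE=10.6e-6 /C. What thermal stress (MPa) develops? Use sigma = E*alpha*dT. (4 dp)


sigma = 200*1000 * 10.6e-6 * 595 = 1261.4 MPa


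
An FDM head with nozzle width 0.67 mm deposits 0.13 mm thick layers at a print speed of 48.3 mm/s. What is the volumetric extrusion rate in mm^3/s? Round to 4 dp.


Rate = 0.67 * 0.13 * 48.3 = 4.2069 mm^3/s


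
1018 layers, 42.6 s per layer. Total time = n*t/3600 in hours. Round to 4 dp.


t = 1018 * 42.6 / 3600 = 12.0463 hrs


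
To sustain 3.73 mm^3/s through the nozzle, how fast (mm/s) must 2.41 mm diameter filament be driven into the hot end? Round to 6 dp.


A = pi*(2.41/2)^2 = 4.561671
v = 3.73 / 4.561671 = 0.817683 mm/s


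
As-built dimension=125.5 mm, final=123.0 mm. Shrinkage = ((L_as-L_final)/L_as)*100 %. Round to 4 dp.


Shrinkage = ((125.5-123.0)/125.5)*100 = 1.992 %


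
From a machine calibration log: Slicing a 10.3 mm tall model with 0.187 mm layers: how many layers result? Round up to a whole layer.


Layers = ceil(10.3/0.187) = 56


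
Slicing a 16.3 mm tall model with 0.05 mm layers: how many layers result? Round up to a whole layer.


Layers = ceil(16.3/0.05) = 326


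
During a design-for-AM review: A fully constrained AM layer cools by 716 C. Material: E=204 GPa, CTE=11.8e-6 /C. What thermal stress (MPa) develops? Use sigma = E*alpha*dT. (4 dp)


sigma = 204*1000 * 11.8e-6 * 716 = 1723.5552 MPa


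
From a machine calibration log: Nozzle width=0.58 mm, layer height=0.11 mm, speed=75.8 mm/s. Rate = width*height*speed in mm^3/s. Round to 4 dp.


Rate = 0.58 * 0.11 * 75.8 = 4.836 mm^3/s


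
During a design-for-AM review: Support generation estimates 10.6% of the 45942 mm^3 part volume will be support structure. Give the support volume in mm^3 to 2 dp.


V_support = 45942 * 0.106 = 4869.85 mm^3


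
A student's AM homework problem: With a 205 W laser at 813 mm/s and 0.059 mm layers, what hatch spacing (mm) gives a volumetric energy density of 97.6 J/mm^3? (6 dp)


h = 205 / (97.6*813*0.059) = 0.043789 mm


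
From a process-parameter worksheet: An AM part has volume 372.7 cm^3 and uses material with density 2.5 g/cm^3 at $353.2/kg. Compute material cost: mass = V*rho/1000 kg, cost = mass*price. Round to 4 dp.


Mass = 372.7*2.5/1000 = 0.93175 kg
Cost = 0.93175 * 353.2 = 329.0941 $


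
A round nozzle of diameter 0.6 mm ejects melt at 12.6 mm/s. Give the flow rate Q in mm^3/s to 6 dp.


A = pi*(0.6/2)^2 = 0.28274334 mm^2
Q = 0.28274334 * 12.6 = 3.562566 mm^3/s


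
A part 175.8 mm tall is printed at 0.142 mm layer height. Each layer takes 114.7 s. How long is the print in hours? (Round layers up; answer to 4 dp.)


Layers = ceil(175.8/0.142) = 1239
t = 1239 * 114.7 / 3600 = 39.4759 hrs


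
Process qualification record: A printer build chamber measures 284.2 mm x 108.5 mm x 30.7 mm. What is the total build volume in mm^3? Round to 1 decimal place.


V = 284.2 * 108.5 * 30.7 = 946656.0 mm^3


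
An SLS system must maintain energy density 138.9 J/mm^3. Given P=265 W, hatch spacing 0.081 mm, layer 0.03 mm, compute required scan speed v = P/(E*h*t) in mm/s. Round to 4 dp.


v = 265 / (138.9*0.081*0.03) = 785.1224 mm/s


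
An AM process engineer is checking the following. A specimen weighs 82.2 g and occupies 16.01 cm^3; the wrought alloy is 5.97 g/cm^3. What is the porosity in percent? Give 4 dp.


rho_part = 82.2 / 16.01 = 5.13429107 g/cm^3
Porosity = (1 - 5.13429107/5.97)*100 = 13.9985 %


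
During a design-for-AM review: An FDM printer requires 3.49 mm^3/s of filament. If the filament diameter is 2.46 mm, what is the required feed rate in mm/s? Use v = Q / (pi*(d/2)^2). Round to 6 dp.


A = pi*(2.46/2)^2 = 4.752916
v = 3.49 / 4.752916 = 0.734286 mm/s


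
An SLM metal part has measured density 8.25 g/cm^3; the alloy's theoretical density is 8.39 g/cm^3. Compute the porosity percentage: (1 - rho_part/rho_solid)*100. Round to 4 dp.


Porosity = (1-8.25/8.39)*100 = 1.6687 %


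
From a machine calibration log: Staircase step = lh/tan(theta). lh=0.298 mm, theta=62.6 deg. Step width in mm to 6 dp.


step = 0.298 / tan(62.6) = 0.154469 mm


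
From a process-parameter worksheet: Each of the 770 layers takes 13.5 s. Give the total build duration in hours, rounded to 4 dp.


t = 770 * 13.5 / 3600 = 2.8875 hrs


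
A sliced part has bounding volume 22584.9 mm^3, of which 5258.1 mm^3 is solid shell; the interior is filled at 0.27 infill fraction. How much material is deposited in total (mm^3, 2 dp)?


V_infill = (22584.9 - 5258.1) * 0.27 = 4678.24
V_total = 5258.1 + 4678.24 = 9936.34 mm^3


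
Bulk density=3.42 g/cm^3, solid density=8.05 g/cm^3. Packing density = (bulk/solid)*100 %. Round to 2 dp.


Packing = (3.42/8.05)*100 = 42.48 %


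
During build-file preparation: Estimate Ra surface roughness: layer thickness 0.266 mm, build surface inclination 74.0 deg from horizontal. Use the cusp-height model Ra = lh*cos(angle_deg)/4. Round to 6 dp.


Ra = 0.266 * cos(74.0) / 4 = 0.01833 mm


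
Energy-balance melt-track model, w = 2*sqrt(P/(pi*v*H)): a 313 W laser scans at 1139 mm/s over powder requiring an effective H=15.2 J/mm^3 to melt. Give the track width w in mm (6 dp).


w = 2*sqrt(313/(pi*1139*15.2)) = 0.15172 mm


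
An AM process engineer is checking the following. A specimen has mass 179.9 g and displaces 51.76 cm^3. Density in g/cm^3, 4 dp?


rho = 179.9 / 51.76 = 3.4757 g/cm^3


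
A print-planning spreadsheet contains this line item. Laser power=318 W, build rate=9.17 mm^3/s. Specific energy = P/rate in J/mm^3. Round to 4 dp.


SE = 318 / 9.17 = 34.6783 J/mm^3


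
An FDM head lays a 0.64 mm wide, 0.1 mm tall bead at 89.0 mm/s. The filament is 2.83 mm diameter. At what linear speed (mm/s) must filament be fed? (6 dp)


Q = 0.64 * 0.1 * 89.0 = 5.696 mm^3/s
A_fil = pi*(2.83/2)^2 = 6.29017535 mm^2
v_feed = 5.696 / 6.29017535 = 0.905539 mm/s


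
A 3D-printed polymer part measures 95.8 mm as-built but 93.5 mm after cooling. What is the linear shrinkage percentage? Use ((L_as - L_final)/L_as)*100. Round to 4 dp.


Shrinkage = ((95.8-93.5)/95.8)*100 = 2.4008 %


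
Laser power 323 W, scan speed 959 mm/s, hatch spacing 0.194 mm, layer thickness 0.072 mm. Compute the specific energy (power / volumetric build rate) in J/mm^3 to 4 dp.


Build rate = 959 * 0.194 * 0.072 = 13.395312 mm^3/s
SE = 323 / 13.395312 = 24.1129 J/mm^3


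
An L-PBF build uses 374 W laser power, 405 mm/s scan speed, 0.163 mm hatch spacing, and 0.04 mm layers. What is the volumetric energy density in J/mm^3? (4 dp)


E = 374 / (405*0.163*0.04) = 141.6345 J/mm^3


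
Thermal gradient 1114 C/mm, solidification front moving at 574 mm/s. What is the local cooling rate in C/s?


CR = 1114 * 574 = 639436 C/s


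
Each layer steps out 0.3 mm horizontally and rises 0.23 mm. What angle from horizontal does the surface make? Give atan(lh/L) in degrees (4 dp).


angle = atan(0.23/0.3) = 37.4762 degrees


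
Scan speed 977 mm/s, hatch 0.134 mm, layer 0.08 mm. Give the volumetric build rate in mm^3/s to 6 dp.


Rate = 977 * 0.134 * 0.08 = 10.47344 mm^3/s


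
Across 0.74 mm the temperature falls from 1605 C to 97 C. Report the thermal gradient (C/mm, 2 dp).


G = (1605-97)/0.74 = 2037.84 C/mm


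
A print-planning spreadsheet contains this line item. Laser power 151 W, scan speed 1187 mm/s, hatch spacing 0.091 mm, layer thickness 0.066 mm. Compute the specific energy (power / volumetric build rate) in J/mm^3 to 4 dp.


Build rate = 1187 * 0.091 * 0.066 = 7.129122 mm^3/s
SE = 151 / 7.129122 = 21.1807 J/mm^3


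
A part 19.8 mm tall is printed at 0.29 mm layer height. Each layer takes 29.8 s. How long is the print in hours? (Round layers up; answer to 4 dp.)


Layers = ceil(19.8/0.29) = 69
t = 69 * 29.8 / 3600 = 0.5712 hrs


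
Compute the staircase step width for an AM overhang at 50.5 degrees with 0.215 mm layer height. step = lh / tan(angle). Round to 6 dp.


step = 0.215 / tan(50.5) = 0.177232 mm


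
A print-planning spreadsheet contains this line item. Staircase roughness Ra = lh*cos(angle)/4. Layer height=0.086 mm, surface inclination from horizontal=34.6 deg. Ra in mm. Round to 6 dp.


Ra = 0.086 * cos(34.6) / 4 = 0.017697 mm


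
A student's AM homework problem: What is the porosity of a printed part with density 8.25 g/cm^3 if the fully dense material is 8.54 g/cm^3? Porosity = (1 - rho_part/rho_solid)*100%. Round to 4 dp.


Porosity = (1-8.25/8.54)*100 = 3.3958 %


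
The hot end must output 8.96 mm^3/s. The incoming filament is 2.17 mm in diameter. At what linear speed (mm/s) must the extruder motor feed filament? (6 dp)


A = pi*(2.17/2)^2 = 3.698361
v = 8.96 / 3.698361 = 2.422695 mm/s


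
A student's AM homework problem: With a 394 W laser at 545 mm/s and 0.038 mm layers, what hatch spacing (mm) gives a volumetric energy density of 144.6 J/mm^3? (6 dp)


h = 394 / (144.6*545*0.038) = 0.131567 mm


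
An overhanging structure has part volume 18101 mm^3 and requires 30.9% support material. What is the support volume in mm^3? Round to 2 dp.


V_support = 18101 * 0.309 = 5593.21 mm^3


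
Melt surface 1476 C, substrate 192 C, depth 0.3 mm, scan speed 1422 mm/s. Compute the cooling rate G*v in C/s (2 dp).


G = (1476-192)/0.3 = 4280.0 C/mm
CR = 4280.0 * 1422 = 6086160.0 C/s


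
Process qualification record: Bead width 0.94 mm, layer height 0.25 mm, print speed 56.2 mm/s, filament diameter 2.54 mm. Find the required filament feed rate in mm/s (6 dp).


Q = 0.94 * 0.25 * 56.2 = 13.207 mm^3/s
A_fil = pi*(2.54/2)^2 = 5.06707479 mm^2
v_feed = 13.207 / 5.06707479 = 2.606435 mm/s


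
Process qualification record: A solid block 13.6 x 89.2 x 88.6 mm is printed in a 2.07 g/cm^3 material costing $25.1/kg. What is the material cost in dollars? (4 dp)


V = 13.6 * 89.2 * 88.6 = 107482.432 mm^3 = 107.482432 cm^3
Mass = 107.482432 * 2.07 / 1000 = 0.22248863 kg
Cost = 0.22248863 * 25.1 = 5.5845 $


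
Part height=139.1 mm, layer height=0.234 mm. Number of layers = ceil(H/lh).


Layers = ceil(139.1/0.234) = 595


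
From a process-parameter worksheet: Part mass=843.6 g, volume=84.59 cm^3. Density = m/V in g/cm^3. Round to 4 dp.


rho = 843.6 / 84.59 = 9.9728 g/cm^3


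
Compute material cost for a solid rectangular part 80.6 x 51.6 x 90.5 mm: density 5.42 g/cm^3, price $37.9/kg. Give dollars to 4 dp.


V = 80.6 * 51.6 * 90.5 = 376385.88 mm^3 = 376.38588 cm^3
Mass = 376.38588 * 5.42 / 1000 = 2.04001147 kg
Cost = 2.04001147 * 37.9 = 77.3164 $


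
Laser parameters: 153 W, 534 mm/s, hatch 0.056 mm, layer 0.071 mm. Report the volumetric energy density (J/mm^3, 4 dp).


E = 153 / (534*0.056*0.071) = 72.0616 J/mm^3


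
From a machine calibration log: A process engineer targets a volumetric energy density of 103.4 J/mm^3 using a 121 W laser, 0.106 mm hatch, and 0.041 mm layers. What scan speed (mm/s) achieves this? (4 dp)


v = 121 / (103.4*0.106*0.041) = 269.262 mm/s


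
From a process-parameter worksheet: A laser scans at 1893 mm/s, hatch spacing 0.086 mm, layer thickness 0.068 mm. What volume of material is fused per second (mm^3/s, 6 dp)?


Rate = 1893 * 0.086 * 0.068 = 11.070264 mm^3/s


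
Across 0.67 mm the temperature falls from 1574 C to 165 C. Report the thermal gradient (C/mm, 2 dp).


G = (1574-165)/0.67 = 2102.99 C/mm


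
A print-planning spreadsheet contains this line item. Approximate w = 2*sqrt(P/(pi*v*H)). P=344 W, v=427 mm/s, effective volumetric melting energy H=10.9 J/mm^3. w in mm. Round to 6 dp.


w = 2*sqrt(344/(pi*427*10.9)) = 0.306766 mm


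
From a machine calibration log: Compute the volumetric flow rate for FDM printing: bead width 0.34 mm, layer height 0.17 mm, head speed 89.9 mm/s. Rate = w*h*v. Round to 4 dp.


Rate = 0.34 * 0.17 * 89.9 = 5.1962 mm^3/s


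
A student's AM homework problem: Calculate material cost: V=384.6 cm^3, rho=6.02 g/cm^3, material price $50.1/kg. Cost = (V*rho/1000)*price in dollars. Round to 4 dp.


Mass = 384.6*6.02/1000 = 2.315292 kg
Cost = 2.315292 * 50.1 = 115.9961 $


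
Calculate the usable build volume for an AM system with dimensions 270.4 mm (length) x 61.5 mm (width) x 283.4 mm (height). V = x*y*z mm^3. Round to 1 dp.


V = 270.4 * 61.5 * 283.4 = 4712828.6 mm^3


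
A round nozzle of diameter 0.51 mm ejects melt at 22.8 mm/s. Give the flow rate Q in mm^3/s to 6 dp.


A = pi*(0.51/2)^2 = 0.20428206 mm^2
Q = 0.20428206 * 22.8 = 4.657631 mm^3/s


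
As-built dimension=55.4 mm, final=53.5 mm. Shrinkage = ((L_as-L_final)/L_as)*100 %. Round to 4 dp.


Shrinkage = ((55.4-53.5)/55.4)*100 = 3.4296 %


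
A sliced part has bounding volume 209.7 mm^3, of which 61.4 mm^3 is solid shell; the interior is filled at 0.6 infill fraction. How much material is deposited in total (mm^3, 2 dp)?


V_infill = (209.7 - 61.4) * 0.6 = 88.98
V_total = 61.4 + 88.98 = 150.38 mm^3


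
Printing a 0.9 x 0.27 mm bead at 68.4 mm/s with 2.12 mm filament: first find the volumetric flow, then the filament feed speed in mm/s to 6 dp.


Q = 0.9 * 0.27 * 68.4 = 16.6212 mm^3/s
A_fil = pi*(2.12/2)^2 = 3.52989351 mm^2
v_feed = 16.6212 / 3.52989351 = 4.708697 mm/s


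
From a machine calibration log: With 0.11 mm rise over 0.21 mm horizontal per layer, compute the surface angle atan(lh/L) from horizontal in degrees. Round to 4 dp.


angle = atan(0.11/0.21) = 27.646 degrees


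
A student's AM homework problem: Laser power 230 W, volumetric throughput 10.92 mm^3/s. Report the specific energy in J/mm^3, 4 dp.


SE = 230 / 10.92 = 21.0623 J/mm^3


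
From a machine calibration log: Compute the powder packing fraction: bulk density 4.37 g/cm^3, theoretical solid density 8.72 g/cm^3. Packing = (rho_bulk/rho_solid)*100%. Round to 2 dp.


Packing = (4.37/8.72)*100 = 50.11 %


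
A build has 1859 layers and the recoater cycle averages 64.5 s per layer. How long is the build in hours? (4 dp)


t = 1859 * 64.5 / 3600 = 33.3071 hrs


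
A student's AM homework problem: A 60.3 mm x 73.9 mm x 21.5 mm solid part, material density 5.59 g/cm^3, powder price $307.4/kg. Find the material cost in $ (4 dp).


V = 60.3 * 73.9 * 21.5 = 95807.655 mm^3 = 95.807655 cm^3
Mass = 95.807655 * 5.59 / 1000 = 0.53556479 kg
Cost = 0.53556479 * 307.4 = 164.6326 $


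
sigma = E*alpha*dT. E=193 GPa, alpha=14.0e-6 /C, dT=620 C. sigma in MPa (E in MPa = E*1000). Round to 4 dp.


sigma = 193*1000 * 14.0e-6 * 620 = 1675.24 MPa


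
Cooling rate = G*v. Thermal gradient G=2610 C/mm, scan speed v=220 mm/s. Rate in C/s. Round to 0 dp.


CR = 2610 * 220 = 574200 C/s


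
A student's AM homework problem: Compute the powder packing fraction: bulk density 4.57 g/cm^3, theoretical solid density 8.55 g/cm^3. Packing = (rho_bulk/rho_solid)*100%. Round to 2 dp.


Packing = (4.57/8.55)*100 = 53.45 %


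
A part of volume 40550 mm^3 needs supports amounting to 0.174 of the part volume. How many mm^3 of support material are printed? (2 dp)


V_support = 40550 * 0.174 = 7055.7 mm^3


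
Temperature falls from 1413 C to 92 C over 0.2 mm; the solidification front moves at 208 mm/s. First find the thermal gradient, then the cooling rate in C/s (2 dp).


G = (1413-92)/0.2 = 6605.0 C/mm
CR = 6605.0 * 208 = 1373840.0 C/s


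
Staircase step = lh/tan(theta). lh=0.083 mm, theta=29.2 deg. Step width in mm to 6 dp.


step = 0.083 / tan(29.2) = 0.148511 mm


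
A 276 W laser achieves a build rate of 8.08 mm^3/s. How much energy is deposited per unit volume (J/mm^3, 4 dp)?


SE = 276 / 8.08 = 34.1584 J/mm^3


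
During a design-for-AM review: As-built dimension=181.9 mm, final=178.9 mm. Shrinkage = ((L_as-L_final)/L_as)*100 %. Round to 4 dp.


Shrinkage = ((181.9-178.9)/181.9)*100 = 1.6493 %


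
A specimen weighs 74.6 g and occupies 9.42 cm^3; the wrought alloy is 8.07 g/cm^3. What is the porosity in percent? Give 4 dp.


rho_part = 74.6 / 9.42 = 7.91932059 g/cm^3
Porosity = (1 - 7.91932059/8.07)*100 = 1.8672 %


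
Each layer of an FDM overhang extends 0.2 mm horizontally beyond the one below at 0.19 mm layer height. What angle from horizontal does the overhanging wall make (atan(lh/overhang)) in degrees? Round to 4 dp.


angle = atan(0.19/0.2) = 43.5312 degrees


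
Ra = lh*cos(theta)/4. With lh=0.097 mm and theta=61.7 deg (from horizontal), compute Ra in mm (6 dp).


Ra = 0.097 * cos(61.7) / 4 = 0.011497 mm


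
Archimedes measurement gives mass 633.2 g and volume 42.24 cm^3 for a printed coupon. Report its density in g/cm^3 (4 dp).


rho = 633.2 / 42.24 = 14.9905 g/cm^3


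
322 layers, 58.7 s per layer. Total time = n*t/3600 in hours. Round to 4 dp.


t = 322 * 58.7 / 3600 = 5.2504 hrs


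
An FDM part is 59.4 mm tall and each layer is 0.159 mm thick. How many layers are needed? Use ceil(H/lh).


Layers = ceil(59.4/0.159) = 374


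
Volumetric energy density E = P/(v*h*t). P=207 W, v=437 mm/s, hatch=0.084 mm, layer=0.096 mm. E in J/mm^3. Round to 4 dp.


E = 207 / (437*0.084*0.096) = 58.7406 J/mm^3


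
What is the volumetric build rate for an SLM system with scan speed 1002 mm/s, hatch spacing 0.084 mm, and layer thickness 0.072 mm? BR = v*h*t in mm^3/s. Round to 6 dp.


Rate = 1002 * 0.084 * 0.072 = 6.060096 mm^3/s


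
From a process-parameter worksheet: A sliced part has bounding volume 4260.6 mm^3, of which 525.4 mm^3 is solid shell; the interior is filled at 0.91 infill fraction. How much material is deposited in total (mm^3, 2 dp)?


V_infill = (4260.6 - 525.4) * 0.91 = 3399.03
V_total = 525.4 + 3399.03 = 3924.43 mm^3


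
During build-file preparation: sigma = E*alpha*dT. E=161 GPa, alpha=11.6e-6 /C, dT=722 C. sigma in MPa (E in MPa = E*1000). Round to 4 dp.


sigma = 161*1000 * 11.6e-6 * 722 = 1348.4072 MPa


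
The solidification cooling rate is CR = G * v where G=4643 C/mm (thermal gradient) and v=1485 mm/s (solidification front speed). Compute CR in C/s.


CR = 4643 * 1485 = 6894855 C/s


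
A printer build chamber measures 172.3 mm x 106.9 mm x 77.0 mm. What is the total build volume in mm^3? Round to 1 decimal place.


V = 172.3 * 106.9 * 77.0 = 1418253.0 mm^3


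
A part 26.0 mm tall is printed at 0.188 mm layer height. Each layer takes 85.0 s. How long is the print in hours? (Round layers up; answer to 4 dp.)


Layers = ceil(26.0/0.188) = 139
t = 139 * 85.0 / 3600 = 3.2819 hrs


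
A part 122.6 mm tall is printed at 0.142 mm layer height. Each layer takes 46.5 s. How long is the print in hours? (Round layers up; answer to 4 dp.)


Layers = ceil(122.6/0.142) = 864
t = 864 * 46.5 / 3600 = 11.16 hrs


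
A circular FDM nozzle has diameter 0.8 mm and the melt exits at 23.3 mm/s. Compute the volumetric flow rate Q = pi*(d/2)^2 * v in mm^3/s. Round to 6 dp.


A = pi*(0.8/2)^2 = 0.50265482 mm^2
Q = 0.50265482 * 23.3 = 11.711857 mm^3/s


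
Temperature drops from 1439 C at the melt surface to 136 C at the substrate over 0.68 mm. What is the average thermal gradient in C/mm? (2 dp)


G = (1439-136)/0.68 = 1916.18 C/mm


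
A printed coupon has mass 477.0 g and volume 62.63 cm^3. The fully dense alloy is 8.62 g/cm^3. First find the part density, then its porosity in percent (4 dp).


rho_part = 477.0 / 62.63 = 7.61615839 g/cm^3
Porosity = (1 - 7.61615839/8.62)*100 = 11.6455 %


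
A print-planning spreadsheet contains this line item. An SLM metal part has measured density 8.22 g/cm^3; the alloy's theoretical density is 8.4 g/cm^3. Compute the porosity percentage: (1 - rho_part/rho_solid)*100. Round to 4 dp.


Porosity = (1-8.22/8.4)*100 = 2.1429 %


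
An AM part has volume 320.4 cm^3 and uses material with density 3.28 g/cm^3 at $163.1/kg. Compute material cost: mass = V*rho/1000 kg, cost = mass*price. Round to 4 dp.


Mass = 320.4*3.28/1000 = 1.050912 kg
Cost = 1.050912 * 163.1 = 171.4037 $


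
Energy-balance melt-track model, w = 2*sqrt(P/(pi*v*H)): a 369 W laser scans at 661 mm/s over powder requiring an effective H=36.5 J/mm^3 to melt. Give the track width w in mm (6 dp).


w = 2*sqrt(369/(pi*661*36.5)) = 0.139547 mm


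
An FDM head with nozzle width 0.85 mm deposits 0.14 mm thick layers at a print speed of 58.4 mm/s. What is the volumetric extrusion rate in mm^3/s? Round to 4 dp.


Rate = 0.85 * 0.14 * 58.4 = 6.9496 mm^3/s


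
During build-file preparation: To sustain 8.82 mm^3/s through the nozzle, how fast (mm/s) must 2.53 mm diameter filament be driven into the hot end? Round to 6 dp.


A = pi*(2.53/2)^2 = 5.027255
v = 8.82 / 5.027255 = 1.754437 mm/s


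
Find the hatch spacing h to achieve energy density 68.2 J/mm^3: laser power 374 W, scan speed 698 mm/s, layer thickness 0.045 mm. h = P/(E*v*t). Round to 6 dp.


h = 374 / (68.2*698*0.045) = 0.17459 mm


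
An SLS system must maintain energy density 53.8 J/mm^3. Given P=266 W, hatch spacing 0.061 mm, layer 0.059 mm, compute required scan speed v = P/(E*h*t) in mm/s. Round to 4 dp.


v = 266 / (53.8*0.061*0.059) = 1373.781 mm/s


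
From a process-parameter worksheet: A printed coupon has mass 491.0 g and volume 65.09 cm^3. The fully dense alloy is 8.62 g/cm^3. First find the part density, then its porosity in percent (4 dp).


rho_part = 491.0 / 65.09 = 7.54340144 g/cm^3
Porosity = (1 - 7.54340144/8.62)*100 = 12.4895 %


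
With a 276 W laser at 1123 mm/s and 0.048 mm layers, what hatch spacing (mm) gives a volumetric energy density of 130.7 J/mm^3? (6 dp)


h = 276 / (130.7*1123*0.048) = 0.039175 mm


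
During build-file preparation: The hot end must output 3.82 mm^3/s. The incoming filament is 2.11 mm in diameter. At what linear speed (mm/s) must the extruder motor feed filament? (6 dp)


A = pi*(2.11/2)^2 = 3.496671
v = 3.82 / 3.496671 = 1.092468 mm/s


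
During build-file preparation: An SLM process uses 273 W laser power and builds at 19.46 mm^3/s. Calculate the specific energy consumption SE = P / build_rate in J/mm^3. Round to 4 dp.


SE = 273 / 19.46 = 14.0288 J/mm^3


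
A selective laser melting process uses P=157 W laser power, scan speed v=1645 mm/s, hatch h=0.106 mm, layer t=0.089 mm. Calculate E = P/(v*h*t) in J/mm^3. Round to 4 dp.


E = 157 / (1645*0.106*0.089) = 10.1167 J/mm^3


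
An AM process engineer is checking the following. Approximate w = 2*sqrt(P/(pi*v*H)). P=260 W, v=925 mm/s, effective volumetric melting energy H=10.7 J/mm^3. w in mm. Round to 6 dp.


w = 2*sqrt(260/(pi*925*10.7)) = 0.182885 mm


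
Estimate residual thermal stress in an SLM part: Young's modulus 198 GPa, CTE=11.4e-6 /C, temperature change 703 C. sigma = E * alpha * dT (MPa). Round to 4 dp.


sigma = 198*1000 * 11.4e-6 * 703 = 1586.8116 MPa


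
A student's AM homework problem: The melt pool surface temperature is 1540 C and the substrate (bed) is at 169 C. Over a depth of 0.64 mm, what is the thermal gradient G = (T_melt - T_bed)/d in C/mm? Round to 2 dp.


G = (1540-169)/0.64 = 2142.19 C/mm


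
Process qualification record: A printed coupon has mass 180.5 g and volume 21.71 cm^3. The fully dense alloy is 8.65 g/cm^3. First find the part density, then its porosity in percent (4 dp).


rho_part = 180.5 / 21.71 = 8.31414095 g/cm^3
Porosity = (1 - 8.31414095/8.65)*100 = 3.8828 %


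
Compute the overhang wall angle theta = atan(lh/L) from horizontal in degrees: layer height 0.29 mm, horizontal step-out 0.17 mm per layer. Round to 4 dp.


angle = atan(0.29/0.17) = 59.6209 degrees


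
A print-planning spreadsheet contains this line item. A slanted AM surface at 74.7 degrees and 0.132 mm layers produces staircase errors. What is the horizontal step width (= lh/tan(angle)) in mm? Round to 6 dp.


step = 0.132 / tan(74.7) = 0.036111 mm


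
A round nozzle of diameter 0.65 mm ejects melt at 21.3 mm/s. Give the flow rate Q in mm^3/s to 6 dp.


A = pi*(0.65/2)^2 = 0.33183072 mm^2
Q = 0.33183072 * 21.3 = 7.067994 mm^3/s


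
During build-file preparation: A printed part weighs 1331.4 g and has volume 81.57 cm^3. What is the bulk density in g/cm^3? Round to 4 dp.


rho = 1331.4 / 81.57 = 16.3222 g/cm^3


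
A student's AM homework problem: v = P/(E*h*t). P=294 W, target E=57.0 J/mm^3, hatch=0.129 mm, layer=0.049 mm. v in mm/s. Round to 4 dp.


v = 294 / (57.0*0.129*0.049) = 815.9935 mm/s


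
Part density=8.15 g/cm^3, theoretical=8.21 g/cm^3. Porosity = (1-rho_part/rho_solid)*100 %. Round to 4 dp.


Porosity = (1-8.15/8.21)*100 = 0.7308 %


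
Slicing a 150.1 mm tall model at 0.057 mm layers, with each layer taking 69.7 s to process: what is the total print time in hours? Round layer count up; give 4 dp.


Layers = ceil(150.1/0.057) = 2634
t = 2634 * 69.7 / 3600 = 50.9972 hrs


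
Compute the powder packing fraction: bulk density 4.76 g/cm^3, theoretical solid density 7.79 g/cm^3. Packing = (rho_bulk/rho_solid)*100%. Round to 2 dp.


Packing = (4.76/7.79)*100 = 61.1 %


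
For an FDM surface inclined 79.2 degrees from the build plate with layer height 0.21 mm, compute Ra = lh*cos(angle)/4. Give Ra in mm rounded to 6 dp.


Ra = 0.21 * cos(79.2) / 4 = 0.009838 mm


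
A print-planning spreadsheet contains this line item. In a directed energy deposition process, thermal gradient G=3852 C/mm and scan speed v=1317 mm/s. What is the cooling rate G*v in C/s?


CR = 3852 * 1317 = 5073084 C/s


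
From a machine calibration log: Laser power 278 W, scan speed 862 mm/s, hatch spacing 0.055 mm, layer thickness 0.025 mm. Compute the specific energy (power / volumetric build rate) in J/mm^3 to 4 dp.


Build rate = 862 * 0.055 * 0.025 = 1.18525 mm^3/s
SE = 278 / 1.18525 = 234.5497 J/mm^3


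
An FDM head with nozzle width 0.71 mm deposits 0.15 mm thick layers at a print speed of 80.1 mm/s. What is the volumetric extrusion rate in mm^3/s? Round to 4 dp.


Rate = 0.71 * 0.15 * 80.1 = 8.5307 mm^3/s


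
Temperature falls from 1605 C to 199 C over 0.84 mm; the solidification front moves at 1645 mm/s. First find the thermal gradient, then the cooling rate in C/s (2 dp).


G = (1605-199)/0.84 = 1673.80952381 C/mm
CR = 1673.80952381 * 1645 = 2753416.67 C/s


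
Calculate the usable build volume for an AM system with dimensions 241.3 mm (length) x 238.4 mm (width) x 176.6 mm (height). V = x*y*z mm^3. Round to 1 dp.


V = 241.3 * 238.4 * 176.6 = 10159077.5 mm^3


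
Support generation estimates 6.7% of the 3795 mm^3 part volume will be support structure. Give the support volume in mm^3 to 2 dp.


V_support = 3795 * 0.067 = 254.27 mm^3


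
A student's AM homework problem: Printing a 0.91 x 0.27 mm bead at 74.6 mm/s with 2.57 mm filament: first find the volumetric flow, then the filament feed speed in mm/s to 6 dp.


Q = 0.91 * 0.27 * 74.6 = 18.32922 mm^3/s
A_fil = pi*(2.57/2)^2 = 5.18747633 mm^2
v_feed = 18.32922 / 5.18747633 = 3.53336 mm/s


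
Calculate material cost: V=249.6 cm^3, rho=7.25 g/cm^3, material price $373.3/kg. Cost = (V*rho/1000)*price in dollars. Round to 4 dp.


Mass = 249.6*7.25/1000 = 1.8096 kg
Cost = 1.8096 * 373.3 = 675.5237 $


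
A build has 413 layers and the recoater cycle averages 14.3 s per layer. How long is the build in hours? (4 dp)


t = 413 * 14.3 / 3600 = 1.6405 hrs


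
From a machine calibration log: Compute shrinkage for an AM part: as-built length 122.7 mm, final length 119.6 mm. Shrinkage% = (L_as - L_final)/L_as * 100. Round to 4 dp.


Shrinkage = ((122.7-119.6)/122.7)*100 = 2.5265 %


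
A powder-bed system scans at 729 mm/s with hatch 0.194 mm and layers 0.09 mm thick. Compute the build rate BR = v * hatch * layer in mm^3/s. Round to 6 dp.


Rate = 729 * 0.194 * 0.09 = 12.72834 mm^3/s


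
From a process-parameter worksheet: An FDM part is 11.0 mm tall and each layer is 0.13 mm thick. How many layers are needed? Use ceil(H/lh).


Layers = ceil(11.0/0.13) = 85


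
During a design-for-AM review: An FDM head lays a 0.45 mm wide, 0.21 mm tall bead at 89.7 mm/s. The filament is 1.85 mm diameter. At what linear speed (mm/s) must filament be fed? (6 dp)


Q = 0.45 * 0.21 * 89.7 = 8.47665 mm^3/s
A_fil = pi*(1.85/2)^2 = 2.68802521 mm^2
v_feed = 8.47665 / 2.68802521 = 3.153486 mm/s


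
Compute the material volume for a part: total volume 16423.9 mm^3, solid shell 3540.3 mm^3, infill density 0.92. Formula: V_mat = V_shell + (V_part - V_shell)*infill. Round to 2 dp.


V_infill = (16423.9 - 3540.3) * 0.92 = 11852.91
V_total = 3540.3 + 11852.91 = 15393.21 mm^3


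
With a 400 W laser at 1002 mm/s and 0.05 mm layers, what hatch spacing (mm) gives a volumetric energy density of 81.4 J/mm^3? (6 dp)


h = 400 / (81.4*1002*0.05) = 0.098084 mm


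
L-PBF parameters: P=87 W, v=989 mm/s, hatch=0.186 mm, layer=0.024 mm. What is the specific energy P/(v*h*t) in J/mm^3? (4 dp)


Build rate = 989 * 0.186 * 0.024 = 4.414896 mm^3/s
SE = 87 / 4.414896 = 19.706 J/mm^3


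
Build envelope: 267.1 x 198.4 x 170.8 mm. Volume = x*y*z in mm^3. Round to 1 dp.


V = 267.1 * 198.4 * 170.8 = 9051142.9 mm^3


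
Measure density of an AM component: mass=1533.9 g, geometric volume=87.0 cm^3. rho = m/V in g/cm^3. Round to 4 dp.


rho = 1533.9 / 87.0 = 17.631 g/cm^3


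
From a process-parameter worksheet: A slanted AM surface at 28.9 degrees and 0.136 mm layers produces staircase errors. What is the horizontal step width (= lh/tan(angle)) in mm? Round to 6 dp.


step = 0.136 / tan(28.9) = 0.246364 mm


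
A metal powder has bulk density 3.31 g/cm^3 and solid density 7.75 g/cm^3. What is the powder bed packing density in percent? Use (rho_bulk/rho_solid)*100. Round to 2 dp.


Packing = (3.31/7.75)*100 = 42.71 %


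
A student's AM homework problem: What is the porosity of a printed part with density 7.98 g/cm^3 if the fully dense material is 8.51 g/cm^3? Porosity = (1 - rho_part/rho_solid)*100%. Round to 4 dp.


Porosity = (1-7.98/8.51)*100 = 6.228 %


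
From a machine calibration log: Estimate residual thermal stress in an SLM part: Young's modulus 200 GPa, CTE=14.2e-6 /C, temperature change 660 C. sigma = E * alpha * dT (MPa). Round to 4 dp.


sigma = 200*1000 * 14.2e-6 * 660 = 1874.4 MPa


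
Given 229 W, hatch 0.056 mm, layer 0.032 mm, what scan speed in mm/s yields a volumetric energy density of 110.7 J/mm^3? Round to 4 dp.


v = 229 / (110.7*0.056*0.032) = 1154.3828 mm/s


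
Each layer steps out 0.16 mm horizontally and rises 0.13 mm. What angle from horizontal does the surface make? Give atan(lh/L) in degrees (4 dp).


angle = atan(0.13/0.16) = 39.0939 degrees


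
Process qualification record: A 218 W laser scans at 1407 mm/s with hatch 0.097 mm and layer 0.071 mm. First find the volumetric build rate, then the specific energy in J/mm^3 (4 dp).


Build rate = 1407 * 0.097 * 0.071 = 9.690009 mm^3/s
SE = 218 / 9.690009 = 22.4974 J/mm^3


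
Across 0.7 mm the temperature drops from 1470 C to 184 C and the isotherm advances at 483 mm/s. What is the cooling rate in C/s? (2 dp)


G = (1470-184)/0.7 = 1837.14285714 C/mm
CR = 1837.14285714 * 483 = 887340.0 C/s


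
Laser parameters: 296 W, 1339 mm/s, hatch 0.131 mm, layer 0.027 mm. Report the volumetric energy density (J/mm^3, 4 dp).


E = 296 / (1339*0.131*0.027) = 62.4994 J/mm^3


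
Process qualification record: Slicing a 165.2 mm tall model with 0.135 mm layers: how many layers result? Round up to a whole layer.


Layers = ceil(165.2/0.135) = 1224


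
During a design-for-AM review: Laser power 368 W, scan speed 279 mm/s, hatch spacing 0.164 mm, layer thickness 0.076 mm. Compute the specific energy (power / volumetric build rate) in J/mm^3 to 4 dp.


Build rate = 279 * 0.164 * 0.076 = 3.477456 mm^3/s
SE = 368 / 3.477456 = 105.8245 J/mm^3


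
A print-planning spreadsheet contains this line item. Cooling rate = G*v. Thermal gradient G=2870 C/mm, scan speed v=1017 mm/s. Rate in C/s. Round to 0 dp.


CR = 2870 * 1017 = 2918790 C/s


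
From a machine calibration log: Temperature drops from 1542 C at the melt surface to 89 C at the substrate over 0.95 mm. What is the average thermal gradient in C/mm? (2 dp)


G = (1542-89)/0.95 = 1529.47 C/mm


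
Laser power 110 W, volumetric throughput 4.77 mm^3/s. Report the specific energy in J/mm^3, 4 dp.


SE = 110 / 4.77 = 23.0608 J/mm^3


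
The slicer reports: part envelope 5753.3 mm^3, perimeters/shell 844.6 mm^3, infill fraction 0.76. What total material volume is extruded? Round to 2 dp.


V_infill = (5753.3 - 844.6) * 0.76 = 3730.61
V_total = 844.6 + 3730.61 = 4575.21 mm^3


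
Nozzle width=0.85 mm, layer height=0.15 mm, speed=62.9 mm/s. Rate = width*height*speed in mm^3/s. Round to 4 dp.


Rate = 0.85 * 0.15 * 62.9 = 8.0198 mm^3/s


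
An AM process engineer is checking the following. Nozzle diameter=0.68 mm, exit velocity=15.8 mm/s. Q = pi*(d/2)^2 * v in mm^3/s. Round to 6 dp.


A = pi*(0.68/2)^2 = 0.36316811 mm^2
Q = 0.36316811 * 15.8 = 5.738056 mm^3/s


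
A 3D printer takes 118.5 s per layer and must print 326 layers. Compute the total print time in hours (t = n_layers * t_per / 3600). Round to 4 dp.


t = 326 * 118.5 / 3600 = 10.7308 hrs


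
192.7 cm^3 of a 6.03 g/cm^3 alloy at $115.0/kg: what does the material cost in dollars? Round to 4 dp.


Mass = 192.7*6.03/1000 = 1.161981 kg
Cost = 1.161981 * 115.0 = 133.6278 $


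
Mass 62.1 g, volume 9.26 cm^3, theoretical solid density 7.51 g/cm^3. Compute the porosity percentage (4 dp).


rho_part = 62.1 / 9.26 = 6.7062635 g/cm^3
Porosity = (1 - 6.7062635/7.51)*100 = 10.7022 %


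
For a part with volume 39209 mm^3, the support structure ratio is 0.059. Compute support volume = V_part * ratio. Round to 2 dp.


V_support = 39209 * 0.059 = 2313.33 mm^3


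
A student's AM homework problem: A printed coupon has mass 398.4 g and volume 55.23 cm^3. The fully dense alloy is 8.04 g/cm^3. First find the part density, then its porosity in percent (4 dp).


rho_part = 398.4 / 55.23 = 7.21347094 g/cm^3
Porosity = (1 - 7.21347094/8.04)*100 = 10.2802 %


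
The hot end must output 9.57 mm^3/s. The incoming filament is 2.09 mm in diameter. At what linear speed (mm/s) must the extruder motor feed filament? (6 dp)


A = pi*(2.09/2)^2 = 3.430698
v = 9.57 / 3.430698 = 2.78952 mm/s


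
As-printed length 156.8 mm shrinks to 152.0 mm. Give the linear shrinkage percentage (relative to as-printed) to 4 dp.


Shrinkage = ((156.8-152.0)/156.8)*100 = 3.0612 %


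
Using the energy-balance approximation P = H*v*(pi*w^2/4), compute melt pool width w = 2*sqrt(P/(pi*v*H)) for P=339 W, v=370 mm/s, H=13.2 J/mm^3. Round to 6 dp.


w = 2*sqrt(339/(pi*370*13.2)) = 0.297281 mm


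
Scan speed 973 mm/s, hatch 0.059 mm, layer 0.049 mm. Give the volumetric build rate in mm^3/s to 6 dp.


Rate = 973 * 0.059 * 0.049 = 2.812943 mm^3/s


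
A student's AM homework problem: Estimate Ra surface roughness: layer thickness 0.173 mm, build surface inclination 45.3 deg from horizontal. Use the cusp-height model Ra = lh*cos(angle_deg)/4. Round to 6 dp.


Ra = 0.173 * cos(45.3) / 4 = 0.030422 mm


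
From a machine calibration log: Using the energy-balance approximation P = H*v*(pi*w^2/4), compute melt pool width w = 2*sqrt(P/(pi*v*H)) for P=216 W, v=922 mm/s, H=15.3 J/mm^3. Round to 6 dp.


w = 2*sqrt(216/(pi*922*15.3)) = 0.139627 mm


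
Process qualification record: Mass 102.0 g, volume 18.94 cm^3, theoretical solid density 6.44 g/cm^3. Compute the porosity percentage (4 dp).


rho_part = 102.0 / 18.94 = 5.38542767 g/cm^3
Porosity = (1 - 5.38542767/6.44)*100 = 16.3753 %


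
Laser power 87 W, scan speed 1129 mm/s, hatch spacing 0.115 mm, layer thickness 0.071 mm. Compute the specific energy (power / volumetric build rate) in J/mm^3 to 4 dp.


Build rate = 1129 * 0.115 * 0.071 = 9.218285 mm^3/s
SE = 87 / 9.218285 = 9.4378 J/mm^3


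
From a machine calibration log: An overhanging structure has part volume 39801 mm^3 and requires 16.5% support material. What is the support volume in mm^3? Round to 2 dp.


V_support = 39801 * 0.165 = 6567.17 mm^3
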